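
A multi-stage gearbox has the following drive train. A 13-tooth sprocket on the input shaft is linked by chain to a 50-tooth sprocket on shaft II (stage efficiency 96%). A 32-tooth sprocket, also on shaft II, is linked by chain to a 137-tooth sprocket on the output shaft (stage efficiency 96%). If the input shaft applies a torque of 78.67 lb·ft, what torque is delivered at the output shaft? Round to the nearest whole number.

1194 lb·ft

Chain: ratio = 50/13 = 3.8462; torque at shaft II = 78.67 × 3.8462 × 0.96 = 290.47 lb·ft.
Chain: ratio = 137/32 = 4.2812; torque at the output shaft = 290.47 × 4.2812 × 0.96 = 1193.8 lb·ft.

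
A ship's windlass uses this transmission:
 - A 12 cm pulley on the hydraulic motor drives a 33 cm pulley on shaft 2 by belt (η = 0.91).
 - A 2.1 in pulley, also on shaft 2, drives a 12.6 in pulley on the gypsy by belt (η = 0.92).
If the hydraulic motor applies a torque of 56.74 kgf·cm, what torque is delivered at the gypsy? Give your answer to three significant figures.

784 kgf·cm

belt 33/12 = 2.75 → τ = 56.74·2.75·0.91 = 141.99 kgf·cm
belt 12.6/2.1 = 6 → τ = 141.99·6·0.92 = 783.8 kgf·cm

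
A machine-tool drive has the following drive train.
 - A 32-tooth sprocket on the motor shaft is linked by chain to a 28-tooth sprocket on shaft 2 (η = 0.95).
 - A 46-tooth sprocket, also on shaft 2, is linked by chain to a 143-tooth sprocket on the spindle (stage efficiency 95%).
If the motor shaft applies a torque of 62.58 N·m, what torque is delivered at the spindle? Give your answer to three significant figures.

154 N·m

After the chain (28/32): 62.58 × 0.875 × 0.95 = 52.02 N·m
After the chain (143/46): 52.02 × 3.1087 × 0.95 = 153.63 N·m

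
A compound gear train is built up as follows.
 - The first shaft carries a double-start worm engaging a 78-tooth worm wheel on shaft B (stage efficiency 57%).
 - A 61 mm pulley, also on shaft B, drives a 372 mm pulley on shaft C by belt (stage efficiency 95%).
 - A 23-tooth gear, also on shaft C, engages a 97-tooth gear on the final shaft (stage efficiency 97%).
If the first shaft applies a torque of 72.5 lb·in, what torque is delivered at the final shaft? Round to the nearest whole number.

Worm: ratio = 78/2 = 39; torque at shaft B = 72.5 × 39 × 0.57 = 1611.7 lb·in.
Belt: ratio = 372/61 = 6.0984; torque at shaft C = 1611.7 × 6.0984 × 0.95 = 9337.1 lb·in.
Gear mesh: ratio = 97/23 = 4.2174; torque at the final shaft = 9337.1 × 4.2174 × 0.97 = 38197 lb·in.

38197 lb·in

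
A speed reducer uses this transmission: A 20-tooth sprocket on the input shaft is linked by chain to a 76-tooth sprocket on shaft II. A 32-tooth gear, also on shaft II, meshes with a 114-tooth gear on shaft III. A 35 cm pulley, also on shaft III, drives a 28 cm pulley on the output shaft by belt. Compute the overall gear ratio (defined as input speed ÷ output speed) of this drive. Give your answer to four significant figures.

10.83

Each stage contributes driven/driver: chain 76/20 = 3.8, gear mesh 114/32 = 3.5625, belt 28/35 = 0.8.
Overall: 3.8 × 3.5625 × 0.8 = 10.83.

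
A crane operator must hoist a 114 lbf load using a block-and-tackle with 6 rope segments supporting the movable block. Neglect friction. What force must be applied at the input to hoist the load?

19 lbf

Block-and-tackle MA = number of supporting rope parts = 6.
Effort = load / MA = 114 / 6 = 19 lbf.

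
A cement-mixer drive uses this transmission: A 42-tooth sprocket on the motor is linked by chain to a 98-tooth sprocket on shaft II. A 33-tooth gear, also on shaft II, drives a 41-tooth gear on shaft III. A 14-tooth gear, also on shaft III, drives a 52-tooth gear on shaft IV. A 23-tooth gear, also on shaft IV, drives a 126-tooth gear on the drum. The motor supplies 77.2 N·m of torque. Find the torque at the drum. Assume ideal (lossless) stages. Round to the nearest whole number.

4554 N·m

After the chain (98/42): 77.2 × 2.3333 = 180.13 N·m
After the gear mesh (41/33): 180.13 × 1.2424 = 223.8 N·m
After the gear mesh (52/14): 223.8 × 3.7143 = 831.26 N·m
After the gear mesh (126/23): 831.26 × 5.4783 = 4553.9 N·m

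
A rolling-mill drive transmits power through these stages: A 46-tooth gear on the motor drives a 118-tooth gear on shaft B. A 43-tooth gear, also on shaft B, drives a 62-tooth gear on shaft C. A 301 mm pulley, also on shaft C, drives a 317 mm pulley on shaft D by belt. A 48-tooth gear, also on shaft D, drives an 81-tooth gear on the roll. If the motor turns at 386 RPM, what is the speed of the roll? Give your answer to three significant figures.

Gear mesh: ratio = 118/46 = 2.5652, so shaft B turns at 386 / 2.5652 = 150.47 RPM.
Gear mesh: ratio = 62/43 = 1.4419, so shaft C turns at 150.47 / 1.4419 = 104.36 RPM.
Belt: ratio = 317/301 = 1.0532, so shaft D turns at 104.36 / 1.0532 = 99.094 RPM.
Gear mesh: ratio = 81/48 = 1.6875, so the roll turns at 99.094 / 1.6875 = 58.722 RPM.

58.7 RPM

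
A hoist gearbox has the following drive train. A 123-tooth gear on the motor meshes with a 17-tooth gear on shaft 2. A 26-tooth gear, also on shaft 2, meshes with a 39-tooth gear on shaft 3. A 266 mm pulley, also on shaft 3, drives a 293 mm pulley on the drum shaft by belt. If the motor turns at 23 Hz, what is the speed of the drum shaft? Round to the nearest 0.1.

100.7 Hz

gear mesh 17/123 = 0.13821 → 23/0.13821 = 166.41 Hz
gear mesh 39/26 = 1.5 → 166.41/1.5 = 110.94 Hz
belt 293/266 = 1.1015 → 110.94/1.1015 = 100.72 Hz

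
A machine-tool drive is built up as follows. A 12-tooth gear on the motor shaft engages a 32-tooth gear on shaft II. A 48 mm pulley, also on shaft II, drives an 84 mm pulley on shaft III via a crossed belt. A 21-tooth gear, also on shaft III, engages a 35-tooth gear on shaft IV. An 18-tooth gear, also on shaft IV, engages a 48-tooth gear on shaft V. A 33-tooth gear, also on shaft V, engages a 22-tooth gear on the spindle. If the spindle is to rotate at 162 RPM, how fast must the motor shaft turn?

Overall ratio R = 2.6667 × 1.75 × 1.6667 × 2.6667 × 0.66667 = 13.827.
Required input speed = output speed × R = 162 × 13.827 = 2240 RPM.

2240 RPM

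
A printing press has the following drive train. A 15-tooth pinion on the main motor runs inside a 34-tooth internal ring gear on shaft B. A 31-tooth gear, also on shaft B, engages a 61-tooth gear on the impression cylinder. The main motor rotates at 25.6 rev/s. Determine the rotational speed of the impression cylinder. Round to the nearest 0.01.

5.74 rev/s

internal gear 34/15 = 2.2667 → 25.6/2.2667 = 11.294 rev/s
gear mesh 61/31 = 1.9677 → 11.294/1.9677 = 5.7396 rev/s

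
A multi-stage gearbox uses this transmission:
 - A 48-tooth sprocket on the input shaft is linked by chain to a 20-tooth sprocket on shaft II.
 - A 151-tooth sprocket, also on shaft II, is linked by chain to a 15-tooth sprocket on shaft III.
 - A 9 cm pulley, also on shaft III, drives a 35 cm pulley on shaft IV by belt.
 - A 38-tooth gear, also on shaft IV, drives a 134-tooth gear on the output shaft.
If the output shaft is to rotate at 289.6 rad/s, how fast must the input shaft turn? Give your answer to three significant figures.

164 rad/s

Overall ratio R = 0.41667 × 0.099338 × 3.8889 × 3.5263 = 0.56761.
Required input speed = output speed × R = 289.6 × 0.56761 = 164.38 rad/s.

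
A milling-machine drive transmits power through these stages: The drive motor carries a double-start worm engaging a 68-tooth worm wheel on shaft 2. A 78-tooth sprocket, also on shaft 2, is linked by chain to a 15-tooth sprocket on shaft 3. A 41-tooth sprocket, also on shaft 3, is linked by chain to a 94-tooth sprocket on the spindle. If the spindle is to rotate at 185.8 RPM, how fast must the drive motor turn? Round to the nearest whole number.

2785 RPM

Overall ratio R = 34 × 0.19231 × 2.2927 = 14.991.
Required input speed = output speed × R = 185.8 × 14.991 = 2785.3 RPM.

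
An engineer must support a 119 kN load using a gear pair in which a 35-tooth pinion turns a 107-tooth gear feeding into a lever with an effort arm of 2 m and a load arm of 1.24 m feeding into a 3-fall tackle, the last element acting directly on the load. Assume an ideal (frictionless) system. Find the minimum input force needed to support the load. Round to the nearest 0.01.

Gear pair MA = 107/35 = 3.0571.
Lever MA = effort arm / load arm = 2/1.24 = 1.6129.
Block-and-tackle MA = number of supporting rope parts = 3.
Combined ideal MA = 3.0571 × 1.6129 × 3 = 14.793.
Effort = load / MA = 119 / 14.793 = 8.0445 kN.

8.04 kN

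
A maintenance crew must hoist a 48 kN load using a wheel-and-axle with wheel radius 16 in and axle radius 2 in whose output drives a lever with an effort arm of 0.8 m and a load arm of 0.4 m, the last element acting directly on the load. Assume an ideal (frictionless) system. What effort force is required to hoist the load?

Wheel-and-axle MA = R/r = 16/2 = 8.
Lever MA = effort arm / load arm = 0.8/0.4 = 2.
Combined ideal MA = 8 × 2 = 16.
Effort = load / MA = 48 / 16 = 3 kN.

3 kN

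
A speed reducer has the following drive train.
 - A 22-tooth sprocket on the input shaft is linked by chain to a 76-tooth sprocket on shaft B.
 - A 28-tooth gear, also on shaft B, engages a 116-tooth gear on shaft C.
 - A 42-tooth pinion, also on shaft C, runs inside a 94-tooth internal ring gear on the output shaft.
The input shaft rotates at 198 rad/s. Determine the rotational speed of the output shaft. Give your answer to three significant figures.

chain 76/22 = 3.4545 → 198/3.4545 = 57.316 rad/s
gear mesh 116/28 = 4.1429 → 57.316/4.1429 = 13.835 rad/s
internal gear 94/42 = 2.2381 → 13.835/2.2381 = 6.1815 rad/s

6.18 rad/s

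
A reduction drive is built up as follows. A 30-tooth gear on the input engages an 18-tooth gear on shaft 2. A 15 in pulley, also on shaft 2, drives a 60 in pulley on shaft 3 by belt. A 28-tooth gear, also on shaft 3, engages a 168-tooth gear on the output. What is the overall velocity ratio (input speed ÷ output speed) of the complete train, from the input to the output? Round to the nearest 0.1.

14.4

Each stage contributes driven/driver: gear mesh 18/30 = 0.6, belt 60/15 = 4, gear mesh 168/28 = 6.
Overall: 0.6 × 4 × 6 = 14.4.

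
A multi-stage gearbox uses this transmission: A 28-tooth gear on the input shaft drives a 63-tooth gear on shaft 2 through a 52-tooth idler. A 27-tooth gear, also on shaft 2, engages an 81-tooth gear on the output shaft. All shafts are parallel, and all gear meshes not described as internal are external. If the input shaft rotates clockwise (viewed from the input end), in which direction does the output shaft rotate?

the input shaft → shaft 2: driver → idler → driven is 2 external meshes, 2 reversals → CW.
shaft 2 → the output shaft: external mesh, 1 reversal → CCW.
3 reversals in total — an odd number — so the output shaft turns opposite to the input shaft.

counterclockwise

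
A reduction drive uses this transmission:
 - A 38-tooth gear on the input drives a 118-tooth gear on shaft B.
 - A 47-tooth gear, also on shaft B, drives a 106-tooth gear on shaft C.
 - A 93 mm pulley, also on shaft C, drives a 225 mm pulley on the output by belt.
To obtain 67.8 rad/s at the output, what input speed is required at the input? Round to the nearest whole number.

1149 rad/s

Overall ratio R = 3.1053 × 2.2553 × 2.4194 = 16.944.
Required input speed = output speed × R = 67.8 × 16.944 = 1148.8 rad/s.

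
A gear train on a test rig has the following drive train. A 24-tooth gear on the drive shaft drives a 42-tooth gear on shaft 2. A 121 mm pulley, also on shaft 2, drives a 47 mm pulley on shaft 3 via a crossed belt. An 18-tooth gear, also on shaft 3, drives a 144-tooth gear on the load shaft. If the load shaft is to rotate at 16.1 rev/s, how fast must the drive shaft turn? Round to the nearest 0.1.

87.6 rev/s

Overall ratio R = 1.75 × 0.38843 × 8 = 5.438.
Required input speed = output speed × R = 16.1 × 5.438 = 87.552 rev/s.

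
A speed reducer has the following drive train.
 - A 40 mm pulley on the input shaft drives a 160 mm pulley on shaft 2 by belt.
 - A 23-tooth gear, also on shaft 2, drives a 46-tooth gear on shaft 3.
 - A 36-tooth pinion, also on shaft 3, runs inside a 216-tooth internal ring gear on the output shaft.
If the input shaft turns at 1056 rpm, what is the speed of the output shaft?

22 rpm

belt 160/40 = 4 → 1056/4 = 264 rpm
gear mesh 46/23 = 2 → 264/2 = 132 rpm
internal gear 216/36 = 6 → 132/6 = 22 rpm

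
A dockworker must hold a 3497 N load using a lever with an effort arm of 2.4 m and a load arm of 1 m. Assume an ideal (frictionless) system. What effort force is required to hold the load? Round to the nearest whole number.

Lever MA = effort arm / load arm = 2.4/1 = 2.4.
Effort = load / MA = 3497 / 2.4 = 1457.1 N.

1457 N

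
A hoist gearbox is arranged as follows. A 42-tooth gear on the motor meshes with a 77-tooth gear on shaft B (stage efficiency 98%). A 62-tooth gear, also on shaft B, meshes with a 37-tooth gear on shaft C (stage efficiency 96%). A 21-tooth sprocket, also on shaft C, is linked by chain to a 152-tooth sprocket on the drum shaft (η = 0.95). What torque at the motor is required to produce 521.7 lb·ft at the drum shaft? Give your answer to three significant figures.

73.7 lb·ft

Overall ratio R = 1.8333 × 0.59677 × 7.2381 = 7.9191; overall efficiency η = 0.98 × 0.96 × 0.95 = 0.8938.
Input torque = output torque / (R × η) = 521.7 / (7.9191 × 0.8938) = 73.71 lb·ft.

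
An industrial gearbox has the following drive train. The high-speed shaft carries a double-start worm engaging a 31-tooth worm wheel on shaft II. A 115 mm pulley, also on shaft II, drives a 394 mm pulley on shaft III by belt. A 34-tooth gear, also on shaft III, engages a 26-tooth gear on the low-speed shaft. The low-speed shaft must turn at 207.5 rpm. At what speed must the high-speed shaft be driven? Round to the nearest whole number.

8426 rpm

Overall ratio R = 15.5 × 3.4261 × 0.76471 = 40.609.
Required input speed = output speed × R = 207.5 × 40.609 = 8426.4 rpm.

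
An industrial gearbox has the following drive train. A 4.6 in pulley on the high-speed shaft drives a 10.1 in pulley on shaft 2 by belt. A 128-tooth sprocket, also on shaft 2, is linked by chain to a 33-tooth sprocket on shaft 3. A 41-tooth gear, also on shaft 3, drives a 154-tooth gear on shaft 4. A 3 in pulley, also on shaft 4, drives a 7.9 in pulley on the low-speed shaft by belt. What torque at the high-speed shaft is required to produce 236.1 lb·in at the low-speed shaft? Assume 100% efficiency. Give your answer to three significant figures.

42.2 lb·in

Overall ratio R = 2.1957 × 0.25781 × 3.7561 × 2.6333 = 5.599.
Input torque = output torque / R = 236.1 / 5.599 = 42.168 lb·in.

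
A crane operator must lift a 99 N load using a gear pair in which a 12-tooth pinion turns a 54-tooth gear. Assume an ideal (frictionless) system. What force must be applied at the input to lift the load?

22 N

Gear pair MA = 54/12 = 4.5.
Effort = load / MA = 99 / 4.5 = 22 N.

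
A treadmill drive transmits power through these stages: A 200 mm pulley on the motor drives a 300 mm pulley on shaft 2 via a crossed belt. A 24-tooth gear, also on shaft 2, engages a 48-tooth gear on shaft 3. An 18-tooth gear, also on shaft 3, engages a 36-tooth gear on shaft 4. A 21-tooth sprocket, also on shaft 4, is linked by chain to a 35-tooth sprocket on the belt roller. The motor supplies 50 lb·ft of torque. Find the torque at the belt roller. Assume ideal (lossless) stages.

500 lb·ft

Belt: ratio = 300/200 = 1.5; torque at shaft 2 = 50 × 1.5 = 75 lb·ft.
Gear mesh: ratio = 48/24 = 2; torque at shaft 3 = 75 × 2 = 150 lb·ft.
Gear mesh: ratio = 36/18 = 2; torque at shaft 4 = 150 × 2 = 300 lb·ft.
Chain: ratio = 35/21 = 1.6667; torque at the belt roller = 300 × 1.6667 = 500 lb·ft.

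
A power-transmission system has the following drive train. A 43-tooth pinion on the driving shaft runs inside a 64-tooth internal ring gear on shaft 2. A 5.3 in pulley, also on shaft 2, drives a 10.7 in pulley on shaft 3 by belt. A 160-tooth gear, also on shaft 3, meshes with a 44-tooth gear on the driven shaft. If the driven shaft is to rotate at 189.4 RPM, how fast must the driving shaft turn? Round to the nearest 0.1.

156.5 RPM

Overall ratio R = 1.4884 × 2.0189 × 0.275 = 0.82633.
Required input speed = output speed × R = 189.4 × 0.82633 = 156.51 RPM.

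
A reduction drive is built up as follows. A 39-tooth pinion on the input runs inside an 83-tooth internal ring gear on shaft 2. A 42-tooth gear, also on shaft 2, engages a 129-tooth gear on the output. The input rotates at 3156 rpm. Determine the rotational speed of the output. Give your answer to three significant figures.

483 rpm

the input → shaft 2 (internal gear, 83/39): 3156 ÷ 2.1282 = 1482.9 rpm
shaft 2 → the output (gear mesh, 129/42): 1482.9 ÷ 3.0714 = 482.82 rpm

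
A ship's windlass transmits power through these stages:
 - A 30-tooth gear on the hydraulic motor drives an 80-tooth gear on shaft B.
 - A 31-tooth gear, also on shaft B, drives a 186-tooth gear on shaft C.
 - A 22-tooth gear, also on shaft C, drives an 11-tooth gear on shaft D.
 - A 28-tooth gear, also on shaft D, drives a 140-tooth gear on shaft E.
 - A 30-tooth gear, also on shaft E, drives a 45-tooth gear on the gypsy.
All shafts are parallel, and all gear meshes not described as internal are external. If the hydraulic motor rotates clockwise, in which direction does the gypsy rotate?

counterclockwise

the hydraulic motor → shaft B: external mesh, 1 reversal → CCW.
shaft B → shaft C: external mesh, 1 reversal → CW.
shaft C → shaft D: external mesh, 1 reversal → CCW.
shaft D → shaft E: external mesh, 1 reversal → CW.
shaft E → the gypsy: external mesh, 1 reversal → CCW.
5 reversals in total — an odd number — so the gypsy turns opposite to the hydraulic motor.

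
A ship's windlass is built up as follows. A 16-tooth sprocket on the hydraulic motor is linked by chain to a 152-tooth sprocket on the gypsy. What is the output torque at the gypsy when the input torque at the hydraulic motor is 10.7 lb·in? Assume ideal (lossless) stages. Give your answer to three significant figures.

chain 152/16 = 9.5 → τ = 10.7·9.5 = 101.65 lb·in

102 lb·in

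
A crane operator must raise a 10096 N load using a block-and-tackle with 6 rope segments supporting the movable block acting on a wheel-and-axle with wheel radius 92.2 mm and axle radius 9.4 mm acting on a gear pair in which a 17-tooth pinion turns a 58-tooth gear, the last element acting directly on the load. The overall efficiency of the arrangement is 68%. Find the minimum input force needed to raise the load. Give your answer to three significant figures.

73.9 N

Block-and-tackle MA = number of supporting rope parts = 6.
Wheel-and-axle MA = R/r = 92.2/9.4 = 9.8085.
Gear pair MA = 58/17 = 3.4118.
Combined ideal MA = 6 × 9.8085 × 3.4118 = 200.79.
Actual MA = 200.79 × 0.68 = 136.53.
Effort = load / actual MA = 10096 / 136.53 = 73.945 N.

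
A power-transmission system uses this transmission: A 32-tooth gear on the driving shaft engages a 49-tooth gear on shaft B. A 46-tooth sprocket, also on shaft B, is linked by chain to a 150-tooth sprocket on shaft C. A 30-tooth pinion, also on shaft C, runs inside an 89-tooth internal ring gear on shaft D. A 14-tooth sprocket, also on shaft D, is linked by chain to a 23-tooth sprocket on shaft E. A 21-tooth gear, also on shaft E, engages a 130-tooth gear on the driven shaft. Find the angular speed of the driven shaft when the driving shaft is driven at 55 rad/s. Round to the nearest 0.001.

the driving shaft → shaft B (gear mesh, 49/32): 55 ÷ 1.5312 = 35.918 rad/s
shaft B → shaft C (chain, 150/46): 35.918 ÷ 3.2609 = 11.015 rad/s
shaft C → shaft D (internal gear, 89/30): 11.015 ÷ 2.9667 = 3.7129 rad/s
shaft D → shaft E (chain, 23/14): 3.7129 ÷ 1.6429 = 2.26 rad/s
shaft E → the driven shaft (gear mesh, 130/21): 2.26 ÷ 6.1905 = 0.36508 rad/s

0.365 rad/s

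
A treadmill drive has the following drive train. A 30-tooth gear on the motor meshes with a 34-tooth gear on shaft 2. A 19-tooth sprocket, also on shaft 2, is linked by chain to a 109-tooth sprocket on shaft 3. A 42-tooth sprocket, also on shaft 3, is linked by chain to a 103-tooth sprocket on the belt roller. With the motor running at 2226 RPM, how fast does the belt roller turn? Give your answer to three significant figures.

140 RPM

the motor → shaft 2 (gear mesh, 34/30): 2226 ÷ 1.1333 = 1964.1 RPM
shaft 2 → shaft 3 (chain, 109/19): 1964.1 ÷ 5.7368 = 342.37 RPM
shaft 3 → the belt roller (chain, 103/42): 342.37 ÷ 2.4524 = 139.61 RPM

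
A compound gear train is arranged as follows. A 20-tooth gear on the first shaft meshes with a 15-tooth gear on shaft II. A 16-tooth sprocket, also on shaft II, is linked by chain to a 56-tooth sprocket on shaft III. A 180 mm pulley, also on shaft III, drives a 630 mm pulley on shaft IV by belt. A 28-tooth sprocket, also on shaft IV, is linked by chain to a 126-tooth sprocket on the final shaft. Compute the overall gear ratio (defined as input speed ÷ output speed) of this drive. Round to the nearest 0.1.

41.3

Each stage contributes driven/driver: gear mesh 15/20 = 0.75, chain 56/16 = 3.5, belt 630/180 = 3.5, chain 126/28 = 4.5.
Overall: 0.75 × 3.5 × 3.5 × 4.5 = 41.344.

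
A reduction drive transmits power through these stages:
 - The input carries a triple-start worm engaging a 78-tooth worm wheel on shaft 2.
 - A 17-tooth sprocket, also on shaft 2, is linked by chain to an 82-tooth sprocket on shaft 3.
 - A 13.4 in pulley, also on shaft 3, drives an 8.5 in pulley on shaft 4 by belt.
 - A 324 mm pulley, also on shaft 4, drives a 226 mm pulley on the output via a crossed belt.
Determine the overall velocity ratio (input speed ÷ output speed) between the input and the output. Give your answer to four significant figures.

Each stage contributes driven/driver: worm 78/3 = 26, chain 82/17 = 4.8235, belt 8.5/13.4 = 0.63433, belt 226/324 = 0.69753.
Overall: 26 × 4.8235 × 0.63433 × 0.69753 = 55.49.

55.49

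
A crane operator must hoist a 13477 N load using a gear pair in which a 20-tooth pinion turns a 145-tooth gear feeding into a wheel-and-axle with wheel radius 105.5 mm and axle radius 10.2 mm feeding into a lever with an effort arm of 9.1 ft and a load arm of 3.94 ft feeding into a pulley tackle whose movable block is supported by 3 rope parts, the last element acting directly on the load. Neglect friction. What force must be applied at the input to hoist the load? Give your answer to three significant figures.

25.9 N

Gear pair MA = 145/20 = 7.25.
Wheel-and-axle MA = R/r = 105.5/10.2 = 10.343.
Lever MA = effort arm / load arm = 9.1/3.94 = 2.3096.
Block-and-tackle MA = number of supporting rope parts = 3.
Combined ideal MA = 7.25 × 10.343 × 2.3096 × 3 = 519.59.
Effort = load / MA = 13477 / 519.59 = 25.938 N.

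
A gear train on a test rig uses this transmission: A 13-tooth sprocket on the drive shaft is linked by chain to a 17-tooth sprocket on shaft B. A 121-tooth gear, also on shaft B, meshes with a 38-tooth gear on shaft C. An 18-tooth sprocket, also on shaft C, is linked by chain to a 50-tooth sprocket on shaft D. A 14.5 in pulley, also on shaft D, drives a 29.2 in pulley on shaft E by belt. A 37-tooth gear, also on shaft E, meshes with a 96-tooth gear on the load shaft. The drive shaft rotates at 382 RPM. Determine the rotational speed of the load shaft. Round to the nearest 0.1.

chain 17/13 = 1.3077 → 382/1.3077 = 292.12 RPM
gear mesh 38/121 = 0.31405 → 292.12/0.31405 = 930.16 RPM
chain 50/18 = 2.7778 → 930.16/2.7778 = 334.86 RPM
belt 29.2/14.5 = 2.0138 → 334.86/2.0138 = 166.28 RPM
gear mesh 96/37 = 2.5946 → 166.28/2.5946 = 64.088 RPM

64.1 RPM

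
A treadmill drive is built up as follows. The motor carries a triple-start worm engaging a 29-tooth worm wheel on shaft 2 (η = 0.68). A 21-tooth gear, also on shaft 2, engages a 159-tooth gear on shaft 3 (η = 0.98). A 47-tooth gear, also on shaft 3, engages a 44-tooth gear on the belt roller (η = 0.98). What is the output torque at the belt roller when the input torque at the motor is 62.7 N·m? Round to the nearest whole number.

2806 N·m

After the worm (29/3): 62.7 × 9.6667 × 0.68 = 412.15 N·m
After the gear mesh (159/21): 412.15 × 7.5714 × 0.98 = 3058.1 N·m
After the gear mesh (44/47): 3058.1 × 0.93617 × 0.98 = 2805.7 N·m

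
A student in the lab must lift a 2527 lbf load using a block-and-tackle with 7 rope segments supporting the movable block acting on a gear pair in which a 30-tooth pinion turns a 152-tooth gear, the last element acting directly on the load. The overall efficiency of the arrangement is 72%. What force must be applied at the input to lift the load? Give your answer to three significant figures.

99.0 lbf

Block-and-tackle MA = number of supporting rope parts = 7.
Gear pair MA = 152/30 = 5.0667.
Combined ideal MA = 7 × 5.0667 = 35.467.
Actual MA = 35.467 × 0.72 = 25.536.
Effort = load / actual MA = 2527 / 25.536 = 98.958 lbf.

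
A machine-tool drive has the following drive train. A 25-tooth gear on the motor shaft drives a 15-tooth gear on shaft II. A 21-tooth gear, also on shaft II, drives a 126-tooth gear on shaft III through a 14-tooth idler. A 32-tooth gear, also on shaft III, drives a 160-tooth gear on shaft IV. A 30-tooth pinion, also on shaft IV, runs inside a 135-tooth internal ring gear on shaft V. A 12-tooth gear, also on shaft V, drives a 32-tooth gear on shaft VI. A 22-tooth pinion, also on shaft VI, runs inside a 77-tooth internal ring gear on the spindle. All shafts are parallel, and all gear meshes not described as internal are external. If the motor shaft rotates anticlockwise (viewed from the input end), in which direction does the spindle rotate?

clockwise

the motor shaft → shaft II: external mesh, 1 reversal → CW.
shaft II → shaft III: driver → idler → driven is 2 external meshes, 2 reversals → CW.
shaft III → shaft IV: external mesh, 1 reversal → CCW.
shaft IV → shaft V: internal mesh, same direction → CCW.
shaft V → shaft VI: external mesh, 1 reversal → CW.
shaft VI → the spindle: internal mesh, same direction → CW.
5 reversals in total — an odd number — so the spindle turns opposite to the motor shaft.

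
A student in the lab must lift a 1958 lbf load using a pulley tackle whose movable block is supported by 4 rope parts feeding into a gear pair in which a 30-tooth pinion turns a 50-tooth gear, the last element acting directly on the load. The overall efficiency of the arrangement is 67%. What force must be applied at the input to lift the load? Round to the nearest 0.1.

438.4 lbf

Block-and-tackle MA = number of supporting rope parts = 4.
Gear pair MA = 50/30 = 1.6667.
Combined ideal MA = 4 × 1.6667 = 6.6667.
Actual MA = 6.6667 × 0.67 = 4.4667.
Effort = load / actual MA = 1958 / 4.4667 = 438.36 lbf.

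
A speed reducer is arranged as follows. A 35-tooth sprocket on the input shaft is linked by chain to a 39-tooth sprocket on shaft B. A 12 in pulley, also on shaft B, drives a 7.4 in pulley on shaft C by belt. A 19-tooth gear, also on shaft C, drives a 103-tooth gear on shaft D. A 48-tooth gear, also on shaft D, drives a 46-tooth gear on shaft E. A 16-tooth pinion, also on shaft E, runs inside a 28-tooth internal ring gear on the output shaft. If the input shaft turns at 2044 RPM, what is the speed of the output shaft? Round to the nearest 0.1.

327.2 RPM

chain 39/35 = 1.1143 → 2044/1.1143 = 1834.4 RPM
belt 7.4/12 = 0.61667 → 1834.4/0.61667 = 2974.6 RPM
gear mesh 103/19 = 5.4211 → 2974.6/5.4211 = 548.72 RPM
gear mesh 46/48 = 0.95833 → 548.72/0.95833 = 572.58 RPM
internal gear 28/16 = 1.75 → 572.58/1.75 = 327.19 RPM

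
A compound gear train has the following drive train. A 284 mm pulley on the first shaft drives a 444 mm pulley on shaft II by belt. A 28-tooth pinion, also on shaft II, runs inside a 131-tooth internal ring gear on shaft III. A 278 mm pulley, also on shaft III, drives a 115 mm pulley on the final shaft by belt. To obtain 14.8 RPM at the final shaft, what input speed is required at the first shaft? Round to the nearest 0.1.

44.8 RPM

Overall ratio R = 1.5634 × 4.6786 × 0.41367 = 3.0257.
Required input speed = output speed × R = 14.8 × 3.0257 = 44.781 RPM.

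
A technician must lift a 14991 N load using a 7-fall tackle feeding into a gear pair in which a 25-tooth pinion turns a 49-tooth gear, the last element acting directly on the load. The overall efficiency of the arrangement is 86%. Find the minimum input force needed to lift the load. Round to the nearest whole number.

Block-and-tackle MA = number of supporting rope parts = 7.
Gear pair MA = 49/25 = 1.96.
Combined ideal MA = 7 × 1.96 = 13.72.
Actual MA = 13.72 × 0.86 = 11.799.
Effort = load / actual MA = 14991 / 11.799 = 1270.5 N.

1271 N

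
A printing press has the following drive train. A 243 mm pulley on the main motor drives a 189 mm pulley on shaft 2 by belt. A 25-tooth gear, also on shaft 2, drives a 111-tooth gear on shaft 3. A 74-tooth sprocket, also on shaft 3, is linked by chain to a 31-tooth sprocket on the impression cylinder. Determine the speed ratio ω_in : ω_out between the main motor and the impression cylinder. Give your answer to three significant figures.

Each stage contributes driven/driver: belt 189/243 = 0.77778, gear mesh 111/25 = 4.44, chain 31/74 = 0.41892.
Overall: 0.77778 × 4.44 × 0.41892 = 1.4467.

1.45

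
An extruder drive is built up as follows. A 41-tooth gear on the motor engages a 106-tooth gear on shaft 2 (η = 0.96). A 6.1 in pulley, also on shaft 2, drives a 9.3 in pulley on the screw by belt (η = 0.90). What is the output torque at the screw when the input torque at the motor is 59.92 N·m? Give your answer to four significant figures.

Gear mesh: ratio = 106/41 = 2.5854; torque at shaft 2 = 59.92 × 2.5854 × 0.96 = 148.72 N·m.
Belt: ratio = 9.3/6.1 = 1.5246; torque at the screw = 148.72 × 1.5246 × 0.90 = 204.06 N·m.

204.1 N·m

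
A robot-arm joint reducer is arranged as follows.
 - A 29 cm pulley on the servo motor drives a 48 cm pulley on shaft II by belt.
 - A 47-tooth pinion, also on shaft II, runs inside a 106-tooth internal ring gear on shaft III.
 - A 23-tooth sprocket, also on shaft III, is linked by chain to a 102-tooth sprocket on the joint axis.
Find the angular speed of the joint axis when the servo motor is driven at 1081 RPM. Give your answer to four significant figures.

Belt: ratio = 48/29 = 1.6552, so shaft II turns at 1081 / 1.6552 = 653.1 RPM.
Internal gear: ratio = 106/47 = 2.2553, so shaft III turns at 653.1 / 2.2553 = 289.58 RPM.
Chain: ratio = 102/23 = 4.4348, so the joint axis turns at 289.58 / 4.4348 = 65.298 RPM.

65.30 RPM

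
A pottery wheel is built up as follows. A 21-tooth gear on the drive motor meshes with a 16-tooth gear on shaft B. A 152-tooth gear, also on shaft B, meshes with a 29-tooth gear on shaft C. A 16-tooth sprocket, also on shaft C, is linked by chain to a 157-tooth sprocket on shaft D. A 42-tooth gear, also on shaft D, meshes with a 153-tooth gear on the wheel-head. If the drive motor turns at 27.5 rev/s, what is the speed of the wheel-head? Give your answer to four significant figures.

Gear mesh: ratio = 16/21 = 0.7619, so shaft B turns at 27.5 / 0.7619 = 36.094 rev/s.
Gear mesh: ratio = 29/152 = 0.19079, so shaft C turns at 36.094 / 0.19079 = 189.18 rev/s.
Chain: ratio = 157/16 = 9.8125, so shaft D turns at 189.18 / 9.8125 = 19.28 rev/s.
Gear mesh: ratio = 153/42 = 3.6429, so the wheel-head turns at 19.28 / 3.6429 = 5.2924 rev/s.

5.292 rev/s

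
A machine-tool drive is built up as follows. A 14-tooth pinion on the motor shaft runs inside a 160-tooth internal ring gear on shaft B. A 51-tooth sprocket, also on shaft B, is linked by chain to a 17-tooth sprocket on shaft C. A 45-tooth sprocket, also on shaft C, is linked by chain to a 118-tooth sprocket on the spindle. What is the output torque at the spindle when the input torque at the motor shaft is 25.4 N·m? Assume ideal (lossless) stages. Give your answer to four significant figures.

253.7 N·m

Internal gear: ratio = 160/14 = 11.429; torque at shaft B = 25.4 × 11.429 = 290.29 N·m.
Chain: ratio = 17/51 = 0.33333; torque at shaft C = 290.29 × 0.33333 = 96.762 N·m.
Chain: ratio = 118/45 = 2.6222; torque at the spindle = 96.762 × 2.6222 = 253.73 N·m.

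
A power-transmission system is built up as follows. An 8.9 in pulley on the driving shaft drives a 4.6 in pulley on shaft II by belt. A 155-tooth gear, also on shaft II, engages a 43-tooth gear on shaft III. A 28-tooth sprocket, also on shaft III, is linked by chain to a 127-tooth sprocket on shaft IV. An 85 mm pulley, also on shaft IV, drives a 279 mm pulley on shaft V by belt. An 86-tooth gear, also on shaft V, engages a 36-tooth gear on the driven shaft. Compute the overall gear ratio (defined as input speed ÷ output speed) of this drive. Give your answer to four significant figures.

Each stage contributes driven/driver: belt 4.6/8.9 = 0.51685, gear mesh 43/155 = 0.27742, chain 127/28 = 4.5357, belt 279/85 = 3.2824, gear mesh 36/86 = 0.4186.
Overall: 0.51685 × 0.27742 × 4.5357 × 3.2824 × 0.4186 = 0.89359.

0.8936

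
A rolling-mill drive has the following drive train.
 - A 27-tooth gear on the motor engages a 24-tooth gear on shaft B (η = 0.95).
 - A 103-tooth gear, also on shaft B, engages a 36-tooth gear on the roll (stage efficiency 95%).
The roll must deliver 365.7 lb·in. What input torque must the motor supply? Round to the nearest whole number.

1304 lb·in

Overall ratio R = 0.88889 × 0.34951 = 0.31068; overall efficiency η = 0.95 × 0.95 = 0.9025.
Input torque = output torque / (R × η) = 365.7 / (0.31068 × 0.9025) = 1304.3 lb·in.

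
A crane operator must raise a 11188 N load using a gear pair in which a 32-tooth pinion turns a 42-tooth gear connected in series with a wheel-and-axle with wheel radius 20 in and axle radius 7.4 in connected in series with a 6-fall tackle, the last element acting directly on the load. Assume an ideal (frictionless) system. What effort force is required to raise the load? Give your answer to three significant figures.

Gear pair MA = 42/32 = 1.3125.
Wheel-and-axle MA = R/r = 20/7.4 = 2.7027.
Block-and-tackle MA = number of supporting rope parts = 6.
Combined ideal MA = 1.3125 × 2.7027 × 6 = 21.284.
Effort = load / MA = 11188 / 21.284 = 525.66 N.

526 N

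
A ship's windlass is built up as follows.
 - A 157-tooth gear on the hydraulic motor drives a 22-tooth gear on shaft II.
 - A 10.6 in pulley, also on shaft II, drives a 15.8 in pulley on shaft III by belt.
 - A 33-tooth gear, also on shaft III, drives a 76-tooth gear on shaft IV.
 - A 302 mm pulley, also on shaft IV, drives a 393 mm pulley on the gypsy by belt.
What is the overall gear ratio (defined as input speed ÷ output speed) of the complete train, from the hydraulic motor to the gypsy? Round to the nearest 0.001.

Each stage contributes driven/driver: gear mesh 22/157 = 0.14013, belt 15.8/10.6 = 1.4906, gear mesh 76/33 = 2.303, belt 393/302 = 1.3013.
Overall: 0.14013 × 1.4906 × 2.303 × 1.3013 = 0.62598.

0.626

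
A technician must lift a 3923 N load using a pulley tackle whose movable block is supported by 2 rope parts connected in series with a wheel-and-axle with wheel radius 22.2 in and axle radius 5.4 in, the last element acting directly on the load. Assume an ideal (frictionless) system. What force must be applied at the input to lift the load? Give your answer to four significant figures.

Block-and-tackle MA = number of supporting rope parts = 2.
Wheel-and-axle MA = R/r = 22.2/5.4 = 4.1111.
Combined ideal MA = 2 × 4.1111 = 8.2222.
Effort = load / MA = 3923 / 8.2222 = 477.12 N.

477.1 N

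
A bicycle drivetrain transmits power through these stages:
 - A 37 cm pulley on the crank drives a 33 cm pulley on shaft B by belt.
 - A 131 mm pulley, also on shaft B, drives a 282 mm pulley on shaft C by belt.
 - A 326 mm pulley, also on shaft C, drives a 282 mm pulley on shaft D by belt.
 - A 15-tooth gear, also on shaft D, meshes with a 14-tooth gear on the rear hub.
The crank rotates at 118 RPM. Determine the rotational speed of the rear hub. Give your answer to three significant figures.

belt 33/37 = 0.89189 → 118/0.89189 = 132.3 RPM
belt 282/131 = 2.1527 → 132.3/2.1527 = 61.46 RPM
belt 282/326 = 0.86503 → 61.46/0.86503 = 71.049 RPM
gear mesh 14/15 = 0.93333 → 71.049/0.93333 = 76.124 RPM

76.1 RPM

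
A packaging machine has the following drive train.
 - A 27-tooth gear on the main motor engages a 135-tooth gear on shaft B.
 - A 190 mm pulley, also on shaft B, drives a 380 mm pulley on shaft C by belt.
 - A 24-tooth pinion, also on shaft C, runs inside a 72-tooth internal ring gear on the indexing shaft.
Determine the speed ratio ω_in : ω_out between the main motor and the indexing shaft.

30

Each stage contributes driven/driver: gear mesh 135/27 = 5, belt 380/190 = 2, internal gear 72/24 = 3.
Overall: 5 × 2 × 3 = 30.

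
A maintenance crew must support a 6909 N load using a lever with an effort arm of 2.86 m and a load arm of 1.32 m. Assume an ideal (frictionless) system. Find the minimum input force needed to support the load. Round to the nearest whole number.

Lever MA = effort arm / load arm = 2.86/1.32 = 2.1667.
Effort = load / MA = 6909 / 2.1667 = 3188.8 N.

3189 N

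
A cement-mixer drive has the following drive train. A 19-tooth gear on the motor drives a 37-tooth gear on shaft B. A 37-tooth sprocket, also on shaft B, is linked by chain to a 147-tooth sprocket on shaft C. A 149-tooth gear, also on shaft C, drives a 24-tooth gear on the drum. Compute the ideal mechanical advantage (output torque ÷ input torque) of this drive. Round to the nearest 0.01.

Each stage contributes driven/driver: gear mesh 37/19 = 1.9474, chain 147/37 = 3.973, gear mesh 24/149 = 0.16107.
Overall: 1.9474 × 3.973 × 0.16107 = 1.2462.

1.25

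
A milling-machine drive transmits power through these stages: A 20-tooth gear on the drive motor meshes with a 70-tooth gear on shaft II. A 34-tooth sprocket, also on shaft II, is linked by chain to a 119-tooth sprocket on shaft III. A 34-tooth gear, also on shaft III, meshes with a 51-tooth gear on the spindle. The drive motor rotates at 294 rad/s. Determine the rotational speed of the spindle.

Gear mesh: ratio = 70/20 = 3.5, so shaft II turns at 294 / 3.5 = 84 rad/s.
Chain: ratio = 119/34 = 3.5, so shaft III turns at 84 / 3.5 = 24 rad/s.
Gear mesh: ratio = 51/34 = 1.5, so the spindle turns at 24 / 1.5 = 16 rad/s.

16 rad/s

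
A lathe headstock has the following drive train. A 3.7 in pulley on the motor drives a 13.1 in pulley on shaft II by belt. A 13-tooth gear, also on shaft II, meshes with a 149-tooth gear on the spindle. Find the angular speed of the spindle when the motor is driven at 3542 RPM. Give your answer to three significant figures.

87.3 RPM

the motor → shaft II (belt, 13.1/3.7): 3542 ÷ 3.5405 = 1000.4 RPM
shaft II → the spindle (gear mesh, 149/13): 1000.4 ÷ 11.462 = 87.284 RPM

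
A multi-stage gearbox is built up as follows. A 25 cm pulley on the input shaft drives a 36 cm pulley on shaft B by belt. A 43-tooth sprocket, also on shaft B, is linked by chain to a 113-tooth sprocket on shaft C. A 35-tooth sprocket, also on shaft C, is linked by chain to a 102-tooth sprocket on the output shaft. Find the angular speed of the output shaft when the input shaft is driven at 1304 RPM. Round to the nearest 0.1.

118.2 RPM

the input shaft → shaft B (belt, 36/25): 1304 ÷ 1.44 = 905.56 RPM
shaft B → shaft C (chain, 113/43): 905.56 ÷ 2.6279 = 344.59 RPM
shaft C → the output shaft (chain, 102/35): 344.59 ÷ 2.9143 = 118.24 RPM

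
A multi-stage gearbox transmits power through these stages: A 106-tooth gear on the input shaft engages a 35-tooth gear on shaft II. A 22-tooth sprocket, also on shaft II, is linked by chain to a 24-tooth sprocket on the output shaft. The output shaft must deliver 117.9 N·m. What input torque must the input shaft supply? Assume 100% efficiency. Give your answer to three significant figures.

327 N·m

Overall ratio R = 0.33019 × 1.0909 = 0.36021.
Input torque = output torque / R = 117.9 / 0.36021 = 327.31 N·m.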